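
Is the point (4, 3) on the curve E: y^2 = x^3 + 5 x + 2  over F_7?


Check whether y^2 = x^3 + 5 x + 2 (mod 7) for (x, y) = (4, 3).
LHS: y^2 = 3^2 mod 7 = 2
RHS: x^3 + 5 x + 2 = 4^3 + 5*4 + 2 mod 7 = 2
LHS = RHS

Yes, on the curve


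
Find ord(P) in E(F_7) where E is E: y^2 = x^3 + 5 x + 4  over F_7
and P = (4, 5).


Compute successive multiples of P until we hit O:
  1P = (4, 5)
  2P = (0, 5)
  3P = (3, 2)
  4P = (2, 1)
  5P = (5, 0)
  6P = (2, 6)
  7P = (3, 5)
  8P = (0, 2)
  ... (continuing to 10P)
  10P = O

ord(P) = 10


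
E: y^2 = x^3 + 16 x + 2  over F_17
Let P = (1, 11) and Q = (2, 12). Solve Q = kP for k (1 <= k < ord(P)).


Enumerate multiples of P until we hit Q = (2, 12):
  1P = (1, 11)
  2P = (7, 7)
  3P = (0, 11)
  4P = (16, 6)
  5P = (2, 12)
Match found at i = 5.

k = 5


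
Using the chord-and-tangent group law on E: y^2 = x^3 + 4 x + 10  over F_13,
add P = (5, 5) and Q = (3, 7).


P != Q, so use the chord formula.
s = (y2 - y1) / (x2 - x1) = (2) / (11) mod 13 = 12
x3 = s^2 - x1 - x2 mod 13 = 12^2 - 5 - 3 = 6
y3 = s (x1 - x3) - y1 mod 13 = 12 * (5 - 6) - 5 = 9

P + Q = (6, 9)


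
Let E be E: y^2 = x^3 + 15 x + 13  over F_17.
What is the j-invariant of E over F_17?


Delta = -16(4 a^3 + 27 b^2) mod 17 = 9
-1728 * (4 a)^3 = -1728 * (4*15)^3 mod 17 = 5
j = 5 * 9^(-1) mod 17 = 10

j = 10 (mod 17)


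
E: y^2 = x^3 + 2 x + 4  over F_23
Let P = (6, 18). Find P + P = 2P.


Doubling: s = (3 x1^2 + a) / (2 y1)
s = (3*6^2 + 2) / (2*18) mod 23 = 12
x3 = s^2 - 2 x1 mod 23 = 12^2 - 2*6 = 17
y3 = s (x1 - x3) - y1 mod 23 = 12 * (6 - 17) - 18 = 11

2P = (17, 11)


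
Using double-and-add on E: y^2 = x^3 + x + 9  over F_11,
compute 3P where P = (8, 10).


k = 3 = 11_2 (binary, LSB first: 11)
Double-and-add from P = (8, 10):
  bit 0 = 1: acc = O + (8, 10) = (8, 10)
  bit 1 = 1: acc = (8, 10) + (4, 0) = (8, 1)

3P = (8, 1)


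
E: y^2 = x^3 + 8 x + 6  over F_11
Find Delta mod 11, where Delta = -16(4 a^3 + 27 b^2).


4 a^3 + 27 b^2 = 4*8^3 + 27*6^2 = 2048 + 972 = 3020
Delta = -16 * (3020) = -48320
Delta mod 11 = 3

Delta = 3 (mod 11)


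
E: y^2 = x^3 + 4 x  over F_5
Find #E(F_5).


For each x in F_5, count y with y^2 = x^3 + 4 x + 0 mod 5:
  x = 0: RHS = 0, y in [0]  -> 1 point(s)
  x = 1: RHS = 0, y in [0]  -> 1 point(s)
  x = 2: RHS = 1, y in [1, 4]  -> 2 point(s)
  x = 3: RHS = 4, y in [2, 3]  -> 2 point(s)
  x = 4: RHS = 0, y in [0]  -> 1 point(s)
Affine points: 7. Add the point at infinity: total = 8.

#E(F_5) = 8


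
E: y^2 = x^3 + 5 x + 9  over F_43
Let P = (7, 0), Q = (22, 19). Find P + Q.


P != Q, so use the chord formula.
s = (y2 - y1) / (x2 - x1) = (19) / (15) mod 43 = 7
x3 = s^2 - x1 - x2 mod 43 = 7^2 - 7 - 22 = 20
y3 = s (x1 - x3) - y1 mod 43 = 7 * (7 - 20) - 0 = 38

P + Q = (20, 38)


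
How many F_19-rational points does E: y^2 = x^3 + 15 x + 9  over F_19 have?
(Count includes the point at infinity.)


For each x in F_19, count y with y^2 = x^3 + 15 x + 9 mod 19:
  x = 0: RHS = 9, y in [3, 16]  -> 2 point(s)
  x = 1: RHS = 6, y in [5, 14]  -> 2 point(s)
  x = 2: RHS = 9, y in [3, 16]  -> 2 point(s)
  x = 3: RHS = 5, y in [9, 10]  -> 2 point(s)
  x = 4: RHS = 0, y in [0]  -> 1 point(s)
  x = 5: RHS = 0, y in [0]  -> 1 point(s)
  x = 6: RHS = 11, y in [7, 12]  -> 2 point(s)
  x = 7: RHS = 1, y in [1, 18]  -> 2 point(s)
  x = 10: RHS = 0, y in [0]  -> 1 point(s)
  x = 11: RHS = 4, y in [2, 17]  -> 2 point(s)
  x = 12: RHS = 17, y in [6, 13]  -> 2 point(s)
  x = 13: RHS = 7, y in [8, 11]  -> 2 point(s)
  x = 17: RHS = 9, y in [3, 16]  -> 2 point(s)
Affine points: 23. Add the point at infinity: total = 24.

#E(F_19) = 24


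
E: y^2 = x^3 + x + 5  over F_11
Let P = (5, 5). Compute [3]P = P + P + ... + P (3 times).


k = 3 = 11_2 (binary, LSB first: 11)
Double-and-add from P = (5, 5):
  bit 0 = 1: acc = O + (5, 5) = (5, 5)
  bit 1 = 1: acc = (5, 5) + (2, 9) = (7, 5)

3P = (7, 5)


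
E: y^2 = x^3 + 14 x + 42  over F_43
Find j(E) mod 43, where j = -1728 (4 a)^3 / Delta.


Delta = -16(4 a^3 + 27 b^2) mod 43 = 37
-1728 * (4 a)^3 = -1728 * (4*14)^3 mod 43 = 11
j = 11 * 37^(-1) mod 43 = 34

j = 34 (mod 43)


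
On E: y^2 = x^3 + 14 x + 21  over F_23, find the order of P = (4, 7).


Compute successive multiples of P until we hit O:
  1P = (4, 7)
  2P = (21, 13)
  3P = (22, 11)
  4P = (5, 3)
  5P = (7, 5)
  6P = (15, 8)
  7P = (8, 1)
  8P = (19, 4)
  ... (continuing to 25P)
  25P = O

ord(P) = 25


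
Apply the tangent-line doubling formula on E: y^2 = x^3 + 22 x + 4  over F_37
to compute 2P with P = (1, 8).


Doubling: s = (3 x1^2 + a) / (2 y1)
s = (3*1^2 + 22) / (2*8) mod 37 = 27
x3 = s^2 - 2 x1 mod 37 = 27^2 - 2*1 = 24
y3 = s (x1 - x3) - y1 mod 37 = 27 * (1 - 24) - 8 = 0

2P = (24, 0)


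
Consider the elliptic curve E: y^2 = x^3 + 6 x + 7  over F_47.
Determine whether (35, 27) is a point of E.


Check whether y^2 = x^3 + 6 x + 7 (mod 47) for (x, y) = (35, 27).
LHS: y^2 = 27^2 mod 47 = 24
RHS: x^3 + 6 x + 7 = 35^3 + 6*35 + 7 mod 47 = 40
LHS != RHS

No, not on the curve


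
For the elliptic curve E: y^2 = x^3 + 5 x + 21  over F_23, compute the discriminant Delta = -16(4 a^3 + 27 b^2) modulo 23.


4 a^3 + 27 b^2 = 4*5^3 + 27*21^2 = 500 + 11907 = 12407
Delta = -16 * (12407) = -198512
Delta mod 23 = 1

Delta = 1 (mod 23)


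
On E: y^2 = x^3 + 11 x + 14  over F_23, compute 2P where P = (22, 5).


Doubling: s = (3 x1^2 + a) / (2 y1)
s = (3*22^2 + 11) / (2*5) mod 23 = 6
x3 = s^2 - 2 x1 mod 23 = 6^2 - 2*22 = 15
y3 = s (x1 - x3) - y1 mod 23 = 6 * (22 - 15) - 5 = 14

2P = (15, 14)


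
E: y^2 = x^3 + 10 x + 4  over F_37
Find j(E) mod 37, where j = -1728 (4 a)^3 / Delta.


Delta = -16(4 a^3 + 27 b^2) mod 37 = 17
-1728 * (4 a)^3 = -1728 * (4*10)^3 mod 37 = 1
j = 1 * 17^(-1) mod 37 = 24

j = 24 (mod 37)


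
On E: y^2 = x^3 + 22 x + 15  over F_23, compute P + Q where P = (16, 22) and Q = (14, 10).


P != Q, so use the chord formula.
s = (y2 - y1) / (x2 - x1) = (11) / (21) mod 23 = 6
x3 = s^2 - x1 - x2 mod 23 = 6^2 - 16 - 14 = 6
y3 = s (x1 - x3) - y1 mod 23 = 6 * (16 - 6) - 22 = 15

P + Q = (6, 15)


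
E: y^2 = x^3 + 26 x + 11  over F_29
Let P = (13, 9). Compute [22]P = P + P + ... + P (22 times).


k = 22 = 10110_2 (binary, LSB first: 01101)
Double-and-add from P = (13, 9):
  bit 0 = 0: acc unchanged = O
  bit 1 = 1: acc = O + (4, 11) = (4, 11)
  bit 2 = 1: acc = (4, 11) + (28, 19) = (10, 16)
  bit 3 = 0: acc unchanged = (10, 16)
  bit 4 = 1: acc = (10, 16) + (26, 14) = (27, 26)

22P = (27, 26)


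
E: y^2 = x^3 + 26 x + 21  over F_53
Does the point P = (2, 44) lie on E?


Check whether y^2 = x^3 + 26 x + 21 (mod 53) for (x, y) = (2, 44).
LHS: y^2 = 44^2 mod 53 = 28
RHS: x^3 + 26 x + 21 = 2^3 + 26*2 + 21 mod 53 = 28
LHS = RHS

Yes, on the curve


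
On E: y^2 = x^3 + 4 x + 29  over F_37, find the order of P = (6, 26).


Compute successive multiples of P until we hit O:
  1P = (6, 26)
  2P = (13, 13)
  3P = (29, 22)
  4P = (27, 5)
  5P = (5, 10)
  6P = (23, 35)
  7P = (7, 17)
  8P = (31, 14)
  ... (continuing to 28P)
  28P = O

ord(P) = 28


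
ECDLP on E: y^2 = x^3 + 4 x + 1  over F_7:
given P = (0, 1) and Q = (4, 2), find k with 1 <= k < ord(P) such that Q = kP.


Enumerate multiples of P until we hit Q = (4, 2):
  1P = (0, 1)
  2P = (4, 5)
  3P = (4, 2)
Match found at i = 3.

k = 3


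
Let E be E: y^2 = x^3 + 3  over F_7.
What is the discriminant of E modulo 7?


4 a^3 + 27 b^2 = 4*0^3 + 27*3^2 = 0 + 243 = 243
Delta = -16 * (243) = -3888
Delta mod 7 = 4

Delta = 4 (mod 7)


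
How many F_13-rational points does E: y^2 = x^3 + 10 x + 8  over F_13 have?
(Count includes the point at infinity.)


For each x in F_13, count y with y^2 = x^3 + 10 x + 8 mod 13:
  x = 2: RHS = 10, y in [6, 7]  -> 2 point(s)
  x = 3: RHS = 0, y in [0]  -> 1 point(s)
  x = 5: RHS = 1, y in [1, 12]  -> 2 point(s)
  x = 10: RHS = 3, y in [4, 9]  -> 2 point(s)
  x = 12: RHS = 10, y in [6, 7]  -> 2 point(s)
Affine points: 9. Add the point at infinity: total = 10.

#E(F_13) = 10


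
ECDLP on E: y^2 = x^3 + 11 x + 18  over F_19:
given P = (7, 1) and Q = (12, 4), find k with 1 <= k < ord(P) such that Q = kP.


Enumerate multiples of P until we hit Q = (12, 4):
  1P = (7, 1)
  2P = (14, 16)
  3P = (15, 9)
  4P = (17, 8)
  5P = (1, 7)
  6P = (12, 4)
Match found at i = 6.

k = 6


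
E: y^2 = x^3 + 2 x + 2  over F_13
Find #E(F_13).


For each x in F_13, count y with y^2 = x^3 + 2 x + 2 mod 13:
  x = 2: RHS = 1, y in [1, 12]  -> 2 point(s)
  x = 3: RHS = 9, y in [3, 10]  -> 2 point(s)
  x = 4: RHS = 9, y in [3, 10]  -> 2 point(s)
  x = 6: RHS = 9, y in [3, 10]  -> 2 point(s)
  x = 8: RHS = 10, y in [6, 7]  -> 2 point(s)
  x = 11: RHS = 3, y in [4, 9]  -> 2 point(s)
  x = 12: RHS = 12, y in [5, 8]  -> 2 point(s)
Affine points: 14. Add the point at infinity: total = 15.

#E(F_13) = 15


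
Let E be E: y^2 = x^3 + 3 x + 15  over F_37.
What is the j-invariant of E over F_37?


Delta = -16(4 a^3 + 27 b^2) mod 37 = 10
-1728 * (4 a)^3 = -1728 * (4*3)^3 mod 37 = 27
j = 27 * 10^(-1) mod 37 = 36

j = 36 (mod 37)


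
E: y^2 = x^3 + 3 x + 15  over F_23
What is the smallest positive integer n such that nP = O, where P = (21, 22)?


Compute successive multiples of P until we hit O:
  1P = (21, 22)
  2P = (20, 5)
  3P = (18, 6)
  4P = (15, 10)
  5P = (14, 15)
  6P = (12, 10)
  7P = (2, 11)
  8P = (9, 14)
  ... (continuing to 19P)
  19P = O

ord(P) = 19


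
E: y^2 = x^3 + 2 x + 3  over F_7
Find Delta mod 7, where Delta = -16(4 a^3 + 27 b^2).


4 a^3 + 27 b^2 = 4*2^3 + 27*3^2 = 32 + 243 = 275
Delta = -16 * (275) = -4400
Delta mod 7 = 3

Delta = 3 (mod 7)


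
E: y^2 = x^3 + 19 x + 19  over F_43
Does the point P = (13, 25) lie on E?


Check whether y^2 = x^3 + 19 x + 19 (mod 43) for (x, y) = (13, 25).
LHS: y^2 = 25^2 mod 43 = 23
RHS: x^3 + 19 x + 19 = 13^3 + 19*13 + 19 mod 43 = 12
LHS != RHS

No, not on the curve


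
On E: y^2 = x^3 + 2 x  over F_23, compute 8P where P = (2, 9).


k = 8 = 1000_2 (binary, LSB first: 0001)
Double-and-add from P = (2, 9):
  bit 0 = 0: acc unchanged = O
  bit 1 = 0: acc unchanged = O
  bit 2 = 0: acc unchanged = O
  bit 3 = 1: acc = O + (2, 14) = (2, 14)

8P = (2, 14)


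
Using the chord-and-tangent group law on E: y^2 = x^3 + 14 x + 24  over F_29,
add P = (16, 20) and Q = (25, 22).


P != Q, so use the chord formula.
s = (y2 - y1) / (x2 - x1) = (2) / (9) mod 29 = 26
x3 = s^2 - x1 - x2 mod 29 = 26^2 - 16 - 25 = 26
y3 = s (x1 - x3) - y1 mod 29 = 26 * (16 - 26) - 20 = 10

P + Q = (26, 10)


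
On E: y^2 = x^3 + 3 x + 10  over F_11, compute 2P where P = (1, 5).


Doubling: s = (3 x1^2 + a) / (2 y1)
s = (3*1^2 + 3) / (2*5) mod 11 = 5
x3 = s^2 - 2 x1 mod 11 = 5^2 - 2*1 = 1
y3 = s (x1 - x3) - y1 mod 11 = 5 * (1 - 1) - 5 = 6

2P = (1, 6)


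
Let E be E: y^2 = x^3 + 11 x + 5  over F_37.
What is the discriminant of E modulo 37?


4 a^3 + 27 b^2 = 4*11^3 + 27*5^2 = 5324 + 675 = 5999
Delta = -16 * (5999) = -95984
Delta mod 37 = 31

Delta = 31 (mod 37)


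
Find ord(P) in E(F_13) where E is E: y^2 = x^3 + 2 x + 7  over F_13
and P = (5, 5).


Compute successive multiples of P until we hit O:
  1P = (5, 5)
  2P = (6, 12)
  3P = (12, 11)
  4P = (10, 0)
  5P = (12, 2)
  6P = (6, 1)
  7P = (5, 8)
  8P = O

ord(P) = 8


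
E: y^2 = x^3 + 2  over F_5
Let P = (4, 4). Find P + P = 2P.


Doubling: s = (3 x1^2 + a) / (2 y1)
s = (3*4^2 + 0) / (2*4) mod 5 = 1
x3 = s^2 - 2 x1 mod 5 = 1^2 - 2*4 = 3
y3 = s (x1 - x3) - y1 mod 5 = 1 * (4 - 3) - 4 = 2

2P = (3, 2)


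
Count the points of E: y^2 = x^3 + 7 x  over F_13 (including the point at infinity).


For each x in F_13, count y with y^2 = x^3 + 7 x + 0 mod 13:
  x = 0: RHS = 0, y in [0]  -> 1 point(s)
  x = 2: RHS = 9, y in [3, 10]  -> 2 point(s)
  x = 3: RHS = 9, y in [3, 10]  -> 2 point(s)
  x = 4: RHS = 1, y in [1, 12]  -> 2 point(s)
  x = 5: RHS = 4, y in [2, 11]  -> 2 point(s)
  x = 8: RHS = 9, y in [3, 10]  -> 2 point(s)
  x = 9: RHS = 12, y in [5, 8]  -> 2 point(s)
  x = 10: RHS = 4, y in [2, 11]  -> 2 point(s)
  x = 11: RHS = 4, y in [2, 11]  -> 2 point(s)
Affine points: 17. Add the point at infinity: total = 18.

#E(F_13) = 18


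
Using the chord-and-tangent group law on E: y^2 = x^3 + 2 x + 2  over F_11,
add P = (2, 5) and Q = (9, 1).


P != Q, so use the chord formula.
s = (y2 - y1) / (x2 - x1) = (7) / (7) mod 11 = 1
x3 = s^2 - x1 - x2 mod 11 = 1^2 - 2 - 9 = 1
y3 = s (x1 - x3) - y1 mod 11 = 1 * (2 - 1) - 5 = 7

P + Q = (1, 7)


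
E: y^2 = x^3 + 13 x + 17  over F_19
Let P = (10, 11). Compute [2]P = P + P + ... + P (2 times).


k = 2 = 10_2 (binary, LSB first: 01)
Double-and-add from P = (10, 11):
  bit 0 = 0: acc unchanged = O
  bit 1 = 1: acc = O + (8, 14) = (8, 14)

2P = (8, 14)


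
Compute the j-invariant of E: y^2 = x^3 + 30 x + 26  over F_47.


Delta = -16(4 a^3 + 27 b^2) mod 47 = 28
-1728 * (4 a)^3 = -1728 * (4*30)^3 mod 47 = 25
j = 25 * 28^(-1) mod 47 = 16

j = 16 (mod 47)


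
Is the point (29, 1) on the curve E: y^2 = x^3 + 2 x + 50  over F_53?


Check whether y^2 = x^3 + 2 x + 50 (mod 53) for (x, y) = (29, 1).
LHS: y^2 = 1^2 mod 53 = 1
RHS: x^3 + 2 x + 50 = 29^3 + 2*29 + 50 mod 53 = 11
LHS != RHS

No, not on the curve


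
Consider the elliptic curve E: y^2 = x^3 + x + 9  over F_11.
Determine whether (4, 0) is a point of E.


Check whether y^2 = x^3 + 1 x + 9 (mod 11) for (x, y) = (4, 0).
LHS: y^2 = 0^2 mod 11 = 0
RHS: x^3 + 1 x + 9 = 4^3 + 1*4 + 9 mod 11 = 0
LHS = RHS

Yes, on the curve


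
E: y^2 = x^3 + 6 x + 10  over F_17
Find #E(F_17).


For each x in F_17, count y with y^2 = x^3 + 6 x + 10 mod 17:
  x = 1: RHS = 0, y in [0]  -> 1 point(s)
  x = 2: RHS = 13, y in [8, 9]  -> 2 point(s)
  x = 3: RHS = 4, y in [2, 15]  -> 2 point(s)
  x = 4: RHS = 13, y in [8, 9]  -> 2 point(s)
  x = 7: RHS = 4, y in [2, 15]  -> 2 point(s)
  x = 8: RHS = 9, y in [3, 14]  -> 2 point(s)
  x = 10: RHS = 16, y in [4, 13]  -> 2 point(s)
  x = 11: RHS = 13, y in [8, 9]  -> 2 point(s)
  x = 12: RHS = 8, y in [5, 12]  -> 2 point(s)
  x = 14: RHS = 16, y in [4, 13]  -> 2 point(s)
Affine points: 19. Add the point at infinity: total = 20.

#E(F_17) = 20


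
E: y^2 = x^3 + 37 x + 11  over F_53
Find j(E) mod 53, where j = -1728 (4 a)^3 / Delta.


Delta = -16(4 a^3 + 27 b^2) mod 53 = 45
-1728 * (4 a)^3 = -1728 * (4*37)^3 mod 53 = 33
j = 33 * 45^(-1) mod 53 = 29

j = 29 (mod 53)


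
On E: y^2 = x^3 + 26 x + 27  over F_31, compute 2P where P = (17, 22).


Doubling: s = (3 x1^2 + a) / (2 y1)
s = (3*17^2 + 26) / (2*22) mod 31 = 21
x3 = s^2 - 2 x1 mod 31 = 21^2 - 2*17 = 4
y3 = s (x1 - x3) - y1 mod 31 = 21 * (17 - 4) - 22 = 3

2P = (4, 3)


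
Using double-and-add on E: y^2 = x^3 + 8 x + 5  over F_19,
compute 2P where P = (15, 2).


k = 2 = 10_2 (binary, LSB first: 01)
Double-and-add from P = (15, 2):
  bit 0 = 0: acc unchanged = O
  bit 1 = 1: acc = O + (14, 12) = (14, 12)

2P = (14, 12)


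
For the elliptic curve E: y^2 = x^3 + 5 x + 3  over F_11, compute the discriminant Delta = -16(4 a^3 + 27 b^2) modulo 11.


4 a^3 + 27 b^2 = 4*5^3 + 27*3^2 = 500 + 243 = 743
Delta = -16 * (743) = -11888
Delta mod 11 = 3

Delta = 3 (mod 11)


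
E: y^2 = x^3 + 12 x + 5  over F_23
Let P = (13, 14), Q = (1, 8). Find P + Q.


P != Q, so use the chord formula.
s = (y2 - y1) / (x2 - x1) = (17) / (11) mod 23 = 12
x3 = s^2 - x1 - x2 mod 23 = 12^2 - 13 - 1 = 15
y3 = s (x1 - x3) - y1 mod 23 = 12 * (13 - 15) - 14 = 8

P + Q = (15, 8)


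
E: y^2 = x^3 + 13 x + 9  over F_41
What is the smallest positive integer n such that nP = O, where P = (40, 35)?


Compute successive multiples of P until we hit O:
  1P = (40, 35)
  2P = (22, 23)
  3P = (25, 16)
  4P = (33, 34)
  5P = (4, 17)
  6P = (28, 12)
  7P = (6, 37)
  8P = (16, 7)
  ... (continuing to 21P)
  21P = O

ord(P) = 21


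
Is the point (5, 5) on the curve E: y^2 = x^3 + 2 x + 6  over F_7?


Check whether y^2 = x^3 + 2 x + 6 (mod 7) for (x, y) = (5, 5).
LHS: y^2 = 5^2 mod 7 = 4
RHS: x^3 + 2 x + 6 = 5^3 + 2*5 + 6 mod 7 = 1
LHS != RHS

No, not on the curve


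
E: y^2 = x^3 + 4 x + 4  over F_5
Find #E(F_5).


For each x in F_5, count y with y^2 = x^3 + 4 x + 4 mod 5:
  x = 0: RHS = 4, y in [2, 3]  -> 2 point(s)
  x = 1: RHS = 4, y in [2, 3]  -> 2 point(s)
  x = 2: RHS = 0, y in [0]  -> 1 point(s)
  x = 4: RHS = 4, y in [2, 3]  -> 2 point(s)
Affine points: 7. Add the point at infinity: total = 8.

#E(F_5) = 8


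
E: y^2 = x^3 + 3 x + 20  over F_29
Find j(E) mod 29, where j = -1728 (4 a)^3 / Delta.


Delta = -16(4 a^3 + 27 b^2) mod 29 = 23
-1728 * (4 a)^3 = -1728 * (4*3)^3 mod 29 = 1
j = 1 * 23^(-1) mod 29 = 24

j = 24 (mod 29)


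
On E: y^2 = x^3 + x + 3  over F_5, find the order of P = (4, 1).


Compute successive multiples of P until we hit O:
  1P = (4, 1)
  2P = (1, 0)
  3P = (4, 4)
  4P = O

ord(P) = 4


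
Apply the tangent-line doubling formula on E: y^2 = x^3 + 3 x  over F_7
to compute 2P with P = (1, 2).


Doubling: s = (3 x1^2 + a) / (2 y1)
s = (3*1^2 + 3) / (2*2) mod 7 = 5
x3 = s^2 - 2 x1 mod 7 = 5^2 - 2*1 = 2
y3 = s (x1 - x3) - y1 mod 7 = 5 * (1 - 2) - 2 = 0

2P = (2, 0)


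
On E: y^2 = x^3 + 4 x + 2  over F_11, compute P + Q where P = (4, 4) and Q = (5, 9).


P != Q, so use the chord formula.
s = (y2 - y1) / (x2 - x1) = (5) / (1) mod 11 = 5
x3 = s^2 - x1 - x2 mod 11 = 5^2 - 4 - 5 = 5
y3 = s (x1 - x3) - y1 mod 11 = 5 * (4 - 5) - 4 = 2

P + Q = (5, 2)


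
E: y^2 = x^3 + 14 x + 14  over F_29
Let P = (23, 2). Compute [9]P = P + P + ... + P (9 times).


k = 9 = 1001_2 (binary, LSB first: 1001)
Double-and-add from P = (23, 2):
  bit 0 = 1: acc = O + (23, 2) = (23, 2)
  bit 1 = 0: acc unchanged = (23, 2)
  bit 2 = 0: acc unchanged = (23, 2)
  bit 3 = 1: acc = (23, 2) + (14, 24) = (8, 0)

9P = (8, 0)


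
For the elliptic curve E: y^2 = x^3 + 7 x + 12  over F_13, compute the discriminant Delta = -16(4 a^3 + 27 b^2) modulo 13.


4 a^3 + 27 b^2 = 4*7^3 + 27*12^2 = 1372 + 3888 = 5260
Delta = -16 * (5260) = -84160
Delta mod 13 = 2

Delta = 2 (mod 13)


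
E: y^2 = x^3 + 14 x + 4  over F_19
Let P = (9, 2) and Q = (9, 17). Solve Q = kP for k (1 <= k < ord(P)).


Enumerate multiples of P until we hit Q = (9, 17):
  1P = (9, 2)
  2P = (12, 0)
  3P = (9, 17)
Match found at i = 3.

k = 3


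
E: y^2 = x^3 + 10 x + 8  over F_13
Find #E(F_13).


For each x in F_13, count y with y^2 = x^3 + 10 x + 8 mod 13:
  x = 2: RHS = 10, y in [6, 7]  -> 2 point(s)
  x = 3: RHS = 0, y in [0]  -> 1 point(s)
  x = 5: RHS = 1, y in [1, 12]  -> 2 point(s)
  x = 10: RHS = 3, y in [4, 9]  -> 2 point(s)
  x = 12: RHS = 10, y in [6, 7]  -> 2 point(s)
Affine points: 9. Add the point at infinity: total = 10.

#E(F_13) = 10


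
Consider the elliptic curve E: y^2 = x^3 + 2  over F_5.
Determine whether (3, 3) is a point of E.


Check whether y^2 = x^3 + 0 x + 2 (mod 5) for (x, y) = (3, 3).
LHS: y^2 = 3^2 mod 5 = 4
RHS: x^3 + 0 x + 2 = 3^3 + 0*3 + 2 mod 5 = 4
LHS = RHS

Yes, on the curve


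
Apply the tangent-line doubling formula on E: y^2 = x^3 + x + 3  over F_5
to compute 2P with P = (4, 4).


Doubling: s = (3 x1^2 + a) / (2 y1)
s = (3*4^2 + 1) / (2*4) mod 5 = 3
x3 = s^2 - 2 x1 mod 5 = 3^2 - 2*4 = 1
y3 = s (x1 - x3) - y1 mod 5 = 3 * (4 - 1) - 4 = 0

2P = (1, 0)


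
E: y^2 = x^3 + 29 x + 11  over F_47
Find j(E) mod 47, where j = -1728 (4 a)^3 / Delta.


Delta = -16(4 a^3 + 27 b^2) mod 47 = 13
-1728 * (4 a)^3 = -1728 * (4*29)^3 mod 47 = 4
j = 4 * 13^(-1) mod 47 = 22

j = 22 (mod 47)


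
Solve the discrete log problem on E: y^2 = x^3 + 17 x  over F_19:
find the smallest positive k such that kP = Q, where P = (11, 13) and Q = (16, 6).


Enumerate multiples of P until we hit Q = (16, 6):
  1P = (11, 13)
  2P = (16, 6)
Match found at i = 2.

k = 2


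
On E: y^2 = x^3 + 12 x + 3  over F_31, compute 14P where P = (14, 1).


k = 14 = 1110_2 (binary, LSB first: 0111)
Double-and-add from P = (14, 1):
  bit 0 = 0: acc unchanged = O
  bit 1 = 1: acc = O + (10, 21) = (10, 21)
  bit 2 = 1: acc = (10, 21) + (20, 11) = (2, 2)
  bit 3 = 1: acc = (2, 2) + (29, 23) = (14, 30)

14P = (14, 30)


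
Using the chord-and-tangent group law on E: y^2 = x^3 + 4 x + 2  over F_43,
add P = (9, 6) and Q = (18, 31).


P != Q, so use the chord formula.
s = (y2 - y1) / (x2 - x1) = (25) / (9) mod 43 = 41
x3 = s^2 - x1 - x2 mod 43 = 41^2 - 9 - 18 = 20
y3 = s (x1 - x3) - y1 mod 43 = 41 * (9 - 20) - 6 = 16

P + Q = (20, 16)


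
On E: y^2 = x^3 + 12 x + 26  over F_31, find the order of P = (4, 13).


Compute successive multiples of P until we hit O:
  1P = (4, 13)
  2P = (12, 21)
  3P = (16, 6)
  4P = (15, 27)
  5P = (19, 13)
  6P = (8, 18)
  7P = (7, 22)
  8P = (29, 5)
  ... (continuing to 37P)
  37P = O

ord(P) = 37


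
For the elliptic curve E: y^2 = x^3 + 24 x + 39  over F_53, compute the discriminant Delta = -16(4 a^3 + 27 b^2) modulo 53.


4 a^3 + 27 b^2 = 4*24^3 + 27*39^2 = 55296 + 41067 = 96363
Delta = -16 * (96363) = -1541808
Delta mod 53 = 15

Delta = 15 (mod 53)


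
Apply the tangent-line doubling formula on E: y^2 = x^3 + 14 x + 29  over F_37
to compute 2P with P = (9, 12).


Doubling: s = (3 x1^2 + a) / (2 y1)
s = (3*9^2 + 14) / (2*12) mod 37 = 3
x3 = s^2 - 2 x1 mod 37 = 3^2 - 2*9 = 28
y3 = s (x1 - x3) - y1 mod 37 = 3 * (9 - 28) - 12 = 5

2P = (28, 5)


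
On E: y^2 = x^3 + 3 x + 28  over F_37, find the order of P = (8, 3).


Compute successive multiples of P until we hit O:
  1P = (8, 3)
  2P = (32, 31)
  3P = (22, 30)
  4P = (6, 22)
  5P = (30, 21)
  6P = (33, 27)
  7P = (0, 18)
  8P = (25, 15)
  ... (continuing to 49P)
  49P = O

ord(P) = 49


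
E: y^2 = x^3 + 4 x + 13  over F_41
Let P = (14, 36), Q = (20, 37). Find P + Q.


P != Q, so use the chord formula.
s = (y2 - y1) / (x2 - x1) = (1) / (6) mod 41 = 7
x3 = s^2 - x1 - x2 mod 41 = 7^2 - 14 - 20 = 15
y3 = s (x1 - x3) - y1 mod 41 = 7 * (14 - 15) - 36 = 39

P + Q = (15, 39)


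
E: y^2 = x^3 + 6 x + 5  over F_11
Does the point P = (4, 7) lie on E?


Check whether y^2 = x^3 + 6 x + 5 (mod 11) for (x, y) = (4, 7).
LHS: y^2 = 7^2 mod 11 = 5
RHS: x^3 + 6 x + 5 = 4^3 + 6*4 + 5 mod 11 = 5
LHS = RHS

Yes, on the curve


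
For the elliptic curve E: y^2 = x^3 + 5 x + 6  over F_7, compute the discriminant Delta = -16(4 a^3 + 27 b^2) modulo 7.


4 a^3 + 27 b^2 = 4*5^3 + 27*6^2 = 500 + 972 = 1472
Delta = -16 * (1472) = -23552
Delta mod 7 = 3

Delta = 3 (mod 7)


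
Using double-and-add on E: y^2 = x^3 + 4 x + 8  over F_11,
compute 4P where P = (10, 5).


k = 4 = 100_2 (binary, LSB first: 001)
Double-and-add from P = (10, 5):
  bit 0 = 0: acc unchanged = O
  bit 1 = 0: acc unchanged = O
  bit 2 = 1: acc = O + (9, 6) = (9, 6)

4P = (9, 6)


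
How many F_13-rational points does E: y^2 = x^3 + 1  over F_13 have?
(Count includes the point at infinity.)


For each x in F_13, count y with y^2 = x^3 + 0 x + 1 mod 13:
  x = 0: RHS = 1, y in [1, 12]  -> 2 point(s)
  x = 2: RHS = 9, y in [3, 10]  -> 2 point(s)
  x = 4: RHS = 0, y in [0]  -> 1 point(s)
  x = 5: RHS = 9, y in [3, 10]  -> 2 point(s)
  x = 6: RHS = 9, y in [3, 10]  -> 2 point(s)
  x = 10: RHS = 0, y in [0]  -> 1 point(s)
  x = 12: RHS = 0, y in [0]  -> 1 point(s)
Affine points: 11. Add the point at infinity: total = 12.

#E(F_13) = 12


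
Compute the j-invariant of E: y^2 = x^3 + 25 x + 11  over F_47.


Delta = -16(4 a^3 + 27 b^2) mod 47 = 11
-1728 * (4 a)^3 = -1728 * (4*25)^3 mod 47 = 26
j = 26 * 11^(-1) mod 47 = 28

j = 28 (mod 47)


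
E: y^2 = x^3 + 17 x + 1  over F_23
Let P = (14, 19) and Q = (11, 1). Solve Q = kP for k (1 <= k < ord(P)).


Enumerate multiples of P until we hit Q = (11, 1):
  1P = (14, 19)
  2P = (22, 11)
  3P = (11, 1)
Match found at i = 3.

k = 3


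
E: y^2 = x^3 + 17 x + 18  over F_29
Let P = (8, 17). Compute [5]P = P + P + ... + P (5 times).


k = 5 = 101_2 (binary, LSB first: 101)
Double-and-add from P = (8, 17):
  bit 0 = 1: acc = O + (8, 17) = (8, 17)
  bit 1 = 0: acc unchanged = (8, 17)
  bit 2 = 1: acc = (8, 17) + (22, 7) = (22, 22)

5P = (22, 22)


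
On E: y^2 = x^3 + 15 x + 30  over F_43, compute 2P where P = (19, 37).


Doubling: s = (3 x1^2 + a) / (2 y1)
s = (3*19^2 + 15) / (2*37) mod 43 = 16
x3 = s^2 - 2 x1 mod 43 = 16^2 - 2*19 = 3
y3 = s (x1 - x3) - y1 mod 43 = 16 * (19 - 3) - 37 = 4

2P = (3, 4)


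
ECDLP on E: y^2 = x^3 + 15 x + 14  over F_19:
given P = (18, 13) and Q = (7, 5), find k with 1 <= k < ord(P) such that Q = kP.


Enumerate multiples of P until we hit Q = (7, 5):
  1P = (18, 13)
  2P = (9, 2)
  3P = (1, 12)
  4P = (5, 9)
  5P = (7, 5)
Match found at i = 5.

k = 5


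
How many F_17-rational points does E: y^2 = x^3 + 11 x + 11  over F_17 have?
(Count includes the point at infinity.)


For each x in F_17, count y with y^2 = x^3 + 11 x + 11 mod 17:
  x = 4: RHS = 0, y in [0]  -> 1 point(s)
  x = 5: RHS = 4, y in [2, 15]  -> 2 point(s)
  x = 6: RHS = 4, y in [2, 15]  -> 2 point(s)
  x = 8: RHS = 16, y in [4, 13]  -> 2 point(s)
  x = 10: RHS = 16, y in [4, 13]  -> 2 point(s)
  x = 11: RHS = 1, y in [1, 16]  -> 2 point(s)
  x = 12: RHS = 1, y in [1, 16]  -> 2 point(s)
  x = 14: RHS = 2, y in [6, 11]  -> 2 point(s)
  x = 15: RHS = 15, y in [7, 10]  -> 2 point(s)
  x = 16: RHS = 16, y in [4, 13]  -> 2 point(s)
Affine points: 19. Add the point at infinity: total = 20.

#E(F_17) = 20


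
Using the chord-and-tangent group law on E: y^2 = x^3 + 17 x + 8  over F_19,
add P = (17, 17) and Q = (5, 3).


P != Q, so use the chord formula.
s = (y2 - y1) / (x2 - x1) = (5) / (7) mod 19 = 17
x3 = s^2 - x1 - x2 mod 19 = 17^2 - 17 - 5 = 1
y3 = s (x1 - x3) - y1 mod 19 = 17 * (17 - 1) - 17 = 8

P + Q = (1, 8)


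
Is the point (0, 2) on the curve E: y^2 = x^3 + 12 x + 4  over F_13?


Check whether y^2 = x^3 + 12 x + 4 (mod 13) for (x, y) = (0, 2).
LHS: y^2 = 2^2 mod 13 = 4
RHS: x^3 + 12 x + 4 = 0^3 + 12*0 + 4 mod 13 = 4
LHS = RHS

Yes, on the curve


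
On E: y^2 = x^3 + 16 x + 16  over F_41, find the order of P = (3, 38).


Compute successive multiples of P until we hit O:
  1P = (3, 38)
  2P = (26, 38)
  3P = (12, 3)
  4P = (31, 39)
  5P = (40, 9)
  6P = (7, 15)
  7P = (0, 37)
  8P = (29, 8)
  ... (continuing to 24P)
  24P = O

ord(P) = 24


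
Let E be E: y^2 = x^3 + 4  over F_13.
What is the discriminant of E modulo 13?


4 a^3 + 27 b^2 = 4*0^3 + 27*4^2 = 0 + 432 = 432
Delta = -16 * (432) = -6912
Delta mod 13 = 4

Delta = 4 (mod 13)


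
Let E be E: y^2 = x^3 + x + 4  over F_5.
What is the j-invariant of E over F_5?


Delta = -16(4 a^3 + 27 b^2) mod 5 = 4
-1728 * (4 a)^3 = -1728 * (4*1)^3 mod 5 = 3
j = 3 * 4^(-1) mod 5 = 2

j = 2 (mod 5)


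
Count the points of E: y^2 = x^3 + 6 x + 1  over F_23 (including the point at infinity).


For each x in F_23, count y with y^2 = x^3 + 6 x + 1 mod 23:
  x = 0: RHS = 1, y in [1, 22]  -> 2 point(s)
  x = 1: RHS = 8, y in [10, 13]  -> 2 point(s)
  x = 3: RHS = 0, y in [0]  -> 1 point(s)
  x = 5: RHS = 18, y in [8, 15]  -> 2 point(s)
  x = 6: RHS = 0, y in [0]  -> 1 point(s)
  x = 7: RHS = 18, y in [8, 15]  -> 2 point(s)
  x = 8: RHS = 9, y in [3, 20]  -> 2 point(s)
  x = 9: RHS = 2, y in [5, 18]  -> 2 point(s)
  x = 10: RHS = 3, y in [7, 16]  -> 2 point(s)
  x = 11: RHS = 18, y in [8, 15]  -> 2 point(s)
  x = 14: RHS = 0, y in [0]  -> 1 point(s)
  x = 15: RHS = 16, y in [4, 19]  -> 2 point(s)
  x = 17: RHS = 2, y in [5, 18]  -> 2 point(s)
  x = 20: RHS = 2, y in [5, 18]  -> 2 point(s)
  x = 21: RHS = 4, y in [2, 21]  -> 2 point(s)
Affine points: 27. Add the point at infinity: total = 28.

#E(F_23) = 28


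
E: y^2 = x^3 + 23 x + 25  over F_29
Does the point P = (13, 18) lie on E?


Check whether y^2 = x^3 + 23 x + 25 (mod 29) for (x, y) = (13, 18).
LHS: y^2 = 18^2 mod 29 = 5
RHS: x^3 + 23 x + 25 = 13^3 + 23*13 + 25 mod 29 = 27
LHS != RHS

No, not on the curve


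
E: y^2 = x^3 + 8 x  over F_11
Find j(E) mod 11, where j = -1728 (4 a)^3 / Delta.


Delta = -16(4 a^3 + 27 b^2) mod 11 = 1
-1728 * (4 a)^3 = -1728 * (4*8)^3 mod 11 = 1
j = 1 * 1^(-1) mod 11 = 1

j = 1 (mod 11)


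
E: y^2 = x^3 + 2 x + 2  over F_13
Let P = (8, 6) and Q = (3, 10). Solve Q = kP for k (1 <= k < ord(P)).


Enumerate multiples of P until we hit Q = (3, 10):
  1P = (8, 6)
  2P = (11, 4)
  3P = (6, 10)
  4P = (3, 10)
Match found at i = 4.

k = 4


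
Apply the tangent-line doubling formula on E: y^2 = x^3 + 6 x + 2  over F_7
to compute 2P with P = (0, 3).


Doubling: s = (3 x1^2 + a) / (2 y1)
s = (3*0^2 + 6) / (2*3) mod 7 = 1
x3 = s^2 - 2 x1 mod 7 = 1^2 - 2*0 = 1
y3 = s (x1 - x3) - y1 mod 7 = 1 * (0 - 1) - 3 = 3

2P = (1, 3)


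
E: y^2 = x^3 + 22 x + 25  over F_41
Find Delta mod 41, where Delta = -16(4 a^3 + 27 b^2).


4 a^3 + 27 b^2 = 4*22^3 + 27*25^2 = 42592 + 16875 = 59467
Delta = -16 * (59467) = -951472
Delta mod 41 = 15

Delta = 15 (mod 41)


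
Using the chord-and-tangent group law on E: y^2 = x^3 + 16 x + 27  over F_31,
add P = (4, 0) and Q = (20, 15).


P != Q, so use the chord formula.
s = (y2 - y1) / (x2 - x1) = (15) / (16) mod 31 = 30
x3 = s^2 - x1 - x2 mod 31 = 30^2 - 4 - 20 = 8
y3 = s (x1 - x3) - y1 mod 31 = 30 * (4 - 8) - 0 = 4

P + Q = (8, 4)


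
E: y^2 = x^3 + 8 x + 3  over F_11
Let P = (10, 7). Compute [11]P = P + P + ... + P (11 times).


k = 11 = 1011_2 (binary, LSB first: 1101)
Double-and-add from P = (10, 7):
  bit 0 = 1: acc = O + (10, 7) = (10, 7)
  bit 1 = 1: acc = (10, 7) + (2, 4) = (0, 5)
  bit 2 = 0: acc unchanged = (0, 5)
  bit 3 = 1: acc = (0, 5) + (4, 0) = (1, 10)

11P = (1, 10)


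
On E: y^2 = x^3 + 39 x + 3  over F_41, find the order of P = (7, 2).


Compute successive multiples of P until we hit O:
  1P = (7, 2)
  2P = (6, 24)
  3P = (20, 38)
  4P = (19, 31)
  5P = (16, 7)
  6P = (34, 24)
  7P = (10, 32)
  8P = (1, 17)
  ... (continuing to 22P)
  22P = O

ord(P) = 22


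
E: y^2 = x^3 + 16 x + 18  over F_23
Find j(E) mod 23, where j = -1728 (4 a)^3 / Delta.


Delta = -16(4 a^3 + 27 b^2) mod 23 = 20
-1728 * (4 a)^3 = -1728 * (4*16)^3 mod 23 = 7
j = 7 * 20^(-1) mod 23 = 13

j = 13 (mod 23)


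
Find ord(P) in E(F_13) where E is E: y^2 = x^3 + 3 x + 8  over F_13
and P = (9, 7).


Compute successive multiples of P until we hit O:
  1P = (9, 7)
  2P = (9, 6)
  3P = O

ord(P) = 3


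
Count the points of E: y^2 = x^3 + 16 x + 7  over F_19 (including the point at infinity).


For each x in F_19, count y with y^2 = x^3 + 16 x + 7 mod 19:
  x = 0: RHS = 7, y in [8, 11]  -> 2 point(s)
  x = 1: RHS = 5, y in [9, 10]  -> 2 point(s)
  x = 2: RHS = 9, y in [3, 16]  -> 2 point(s)
  x = 3: RHS = 6, y in [5, 14]  -> 2 point(s)
  x = 7: RHS = 6, y in [5, 14]  -> 2 point(s)
  x = 8: RHS = 1, y in [1, 18]  -> 2 point(s)
  x = 9: RHS = 6, y in [5, 14]  -> 2 point(s)
  x = 14: RHS = 11, y in [7, 12]  -> 2 point(s)
  x = 17: RHS = 5, y in [9, 10]  -> 2 point(s)
  x = 18: RHS = 9, y in [3, 16]  -> 2 point(s)
Affine points: 20. Add the point at infinity: total = 21.

#E(F_19) = 21


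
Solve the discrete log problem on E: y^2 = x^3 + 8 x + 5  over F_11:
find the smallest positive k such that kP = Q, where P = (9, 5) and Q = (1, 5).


Enumerate multiples of P until we hit Q = (1, 5):
  1P = (9, 5)
  2P = (8, 8)
  3P = (3, 10)
  4P = (0, 4)
  5P = (5, 4)
  6P = (6, 4)
  7P = (1, 5)
Match found at i = 7.

k = 7


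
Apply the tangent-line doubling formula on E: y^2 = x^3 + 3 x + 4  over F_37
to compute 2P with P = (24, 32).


Doubling: s = (3 x1^2 + a) / (2 y1)
s = (3*24^2 + 3) / (2*32) mod 37 = 23
x3 = s^2 - 2 x1 mod 37 = 23^2 - 2*24 = 0
y3 = s (x1 - x3) - y1 mod 37 = 23 * (24 - 0) - 32 = 2

2P = (0, 2)


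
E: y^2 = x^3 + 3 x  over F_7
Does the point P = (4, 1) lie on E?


Check whether y^2 = x^3 + 3 x + 0 (mod 7) for (x, y) = (4, 1).
LHS: y^2 = 1^2 mod 7 = 1
RHS: x^3 + 3 x + 0 = 4^3 + 3*4 + 0 mod 7 = 6
LHS != RHS

No, not on the curve


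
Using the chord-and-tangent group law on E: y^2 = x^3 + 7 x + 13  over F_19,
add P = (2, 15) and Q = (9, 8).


P != Q, so use the chord formula.
s = (y2 - y1) / (x2 - x1) = (12) / (7) mod 19 = 18
x3 = s^2 - x1 - x2 mod 19 = 18^2 - 2 - 9 = 9
y3 = s (x1 - x3) - y1 mod 19 = 18 * (2 - 9) - 15 = 11

P + Q = (9, 11)


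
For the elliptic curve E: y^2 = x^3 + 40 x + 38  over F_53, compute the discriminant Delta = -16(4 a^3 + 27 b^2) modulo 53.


4 a^3 + 27 b^2 = 4*40^3 + 27*38^2 = 256000 + 38988 = 294988
Delta = -16 * (294988) = -4719808
Delta mod 53 = 1

Delta = 1 (mod 53)


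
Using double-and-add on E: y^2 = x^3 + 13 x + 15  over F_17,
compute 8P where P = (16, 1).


k = 8 = 1000_2 (binary, LSB first: 0001)
Double-and-add from P = (16, 1):
  bit 0 = 0: acc unchanged = O
  bit 1 = 0: acc unchanged = O
  bit 2 = 0: acc unchanged = O
  bit 3 = 1: acc = O + (16, 16) = (16, 16)

8P = (16, 16)


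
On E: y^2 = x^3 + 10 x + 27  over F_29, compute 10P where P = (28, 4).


k = 10 = 1010_2 (binary, LSB first: 0101)
Double-and-add from P = (28, 4):
  bit 0 = 0: acc unchanged = O
  bit 1 = 1: acc = O + (6, 10) = (6, 10)
  bit 2 = 0: acc unchanged = (6, 10)
  bit 3 = 1: acc = (6, 10) + (19, 0) = (13, 11)

10P = (13, 11)


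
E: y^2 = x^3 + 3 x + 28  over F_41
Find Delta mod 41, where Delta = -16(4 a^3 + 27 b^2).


4 a^3 + 27 b^2 = 4*3^3 + 27*28^2 = 108 + 21168 = 21276
Delta = -16 * (21276) = -340416
Delta mod 41 = 7

Delta = 7 (mod 41)


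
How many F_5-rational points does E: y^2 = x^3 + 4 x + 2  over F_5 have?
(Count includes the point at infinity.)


For each x in F_5, count y with y^2 = x^3 + 4 x + 2 mod 5:
  x = 3: RHS = 1, y in [1, 4]  -> 2 point(s)
Affine points: 2. Add the point at infinity: total = 3.

#E(F_5) = 3


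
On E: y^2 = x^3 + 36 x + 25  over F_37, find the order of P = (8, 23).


Compute successive multiples of P until we hit O:
  1P = (8, 23)
  2P = (5, 16)
  3P = (13, 27)
  4P = (27, 21)
  5P = (18, 17)
  6P = (1, 32)
  7P = (7, 18)
  8P = (10, 4)
  ... (continuing to 18P)
  18P = O

ord(P) = 18


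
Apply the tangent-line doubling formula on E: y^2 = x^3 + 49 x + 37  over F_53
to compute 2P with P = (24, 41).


Doubling: s = (3 x1^2 + a) / (2 y1)
s = (3*24^2 + 49) / (2*41) mod 53 = 43
x3 = s^2 - 2 x1 mod 53 = 43^2 - 2*24 = 52
y3 = s (x1 - x3) - y1 mod 53 = 43 * (24 - 52) - 41 = 27

2P = (52, 27)


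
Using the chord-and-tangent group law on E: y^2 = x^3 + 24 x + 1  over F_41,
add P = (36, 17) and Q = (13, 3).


P != Q, so use the chord formula.
s = (y2 - y1) / (x2 - x1) = (27) / (18) mod 41 = 22
x3 = s^2 - x1 - x2 mod 41 = 22^2 - 36 - 13 = 25
y3 = s (x1 - x3) - y1 mod 41 = 22 * (36 - 25) - 17 = 20

P + Q = (25, 20)


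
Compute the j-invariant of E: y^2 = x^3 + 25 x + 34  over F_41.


Delta = -16(4 a^3 + 27 b^2) mod 41 = 19
-1728 * (4 a)^3 = -1728 * (4*25)^3 mod 41 = 22
j = 22 * 19^(-1) mod 41 = 40

j = 40 (mod 41)


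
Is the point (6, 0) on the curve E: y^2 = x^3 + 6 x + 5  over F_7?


Check whether y^2 = x^3 + 6 x + 5 (mod 7) for (x, y) = (6, 0).
LHS: y^2 = 0^2 mod 7 = 0
RHS: x^3 + 6 x + 5 = 6^3 + 6*6 + 5 mod 7 = 5
LHS != RHS

No, not on the curve


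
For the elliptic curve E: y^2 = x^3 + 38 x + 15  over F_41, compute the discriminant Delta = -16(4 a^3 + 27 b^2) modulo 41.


4 a^3 + 27 b^2 = 4*38^3 + 27*15^2 = 219488 + 6075 = 225563
Delta = -16 * (225563) = -3609008
Delta mod 41 = 17

Delta = 17 (mod 41)


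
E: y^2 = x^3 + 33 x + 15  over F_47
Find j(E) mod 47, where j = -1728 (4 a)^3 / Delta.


Delta = -16(4 a^3 + 27 b^2) mod 47 = 20
-1728 * (4 a)^3 = -1728 * (4*33)^3 mod 47 = 18
j = 18 * 20^(-1) mod 47 = 15

j = 15 (mod 47)


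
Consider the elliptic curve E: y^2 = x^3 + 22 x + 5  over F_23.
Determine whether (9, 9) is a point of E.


Check whether y^2 = x^3 + 22 x + 5 (mod 23) for (x, y) = (9, 9).
LHS: y^2 = 9^2 mod 23 = 12
RHS: x^3 + 22 x + 5 = 9^3 + 22*9 + 5 mod 23 = 12
LHS = RHS

Yes, on the curve


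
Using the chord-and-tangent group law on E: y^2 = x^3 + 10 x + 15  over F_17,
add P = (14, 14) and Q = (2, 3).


P != Q, so use the chord formula.
s = (y2 - y1) / (x2 - x1) = (6) / (5) mod 17 = 8
x3 = s^2 - x1 - x2 mod 17 = 8^2 - 14 - 2 = 14
y3 = s (x1 - x3) - y1 mod 17 = 8 * (14 - 14) - 14 = 3

P + Q = (14, 3)


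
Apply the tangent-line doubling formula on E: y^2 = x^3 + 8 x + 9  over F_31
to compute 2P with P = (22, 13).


Doubling: s = (3 x1^2 + a) / (2 y1)
s = (3*22^2 + 8) / (2*13) mod 31 = 18
x3 = s^2 - 2 x1 mod 31 = 18^2 - 2*22 = 1
y3 = s (x1 - x3) - y1 mod 31 = 18 * (22 - 1) - 13 = 24

2P = (1, 24)


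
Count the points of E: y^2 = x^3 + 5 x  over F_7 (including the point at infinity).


For each x in F_7, count y with y^2 = x^3 + 5 x + 0 mod 7:
  x = 0: RHS = 0, y in [0]  -> 1 point(s)
  x = 2: RHS = 4, y in [2, 5]  -> 2 point(s)
  x = 3: RHS = 0, y in [0]  -> 1 point(s)
  x = 4: RHS = 0, y in [0]  -> 1 point(s)
  x = 6: RHS = 1, y in [1, 6]  -> 2 point(s)
Affine points: 7. Add the point at infinity: total = 8.

#E(F_7) = 8


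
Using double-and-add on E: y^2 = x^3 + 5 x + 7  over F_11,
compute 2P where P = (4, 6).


k = 2 = 10_2 (binary, LSB first: 01)
Double-and-add from P = (4, 6):
  bit 0 = 0: acc unchanged = O
  bit 1 = 1: acc = O + (7, 0) = (7, 0)

2P = (7, 0)


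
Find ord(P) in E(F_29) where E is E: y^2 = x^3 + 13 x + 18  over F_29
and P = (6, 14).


Compute successive multiples of P until we hit O:
  1P = (6, 14)
  2P = (13, 21)
  3P = (11, 10)
  4P = (8, 5)
  5P = (28, 27)
  6P = (2, 20)
  7P = (16, 1)
  8P = (20, 10)
  ... (continuing to 25P)
  25P = O

ord(P) = 25


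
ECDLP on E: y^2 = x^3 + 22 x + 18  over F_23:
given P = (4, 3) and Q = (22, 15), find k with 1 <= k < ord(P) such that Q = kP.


Enumerate multiples of P until we hit Q = (22, 15):
  1P = (4, 3)
  2P = (8, 4)
  3P = (1, 15)
  4P = (11, 2)
  5P = (16, 2)
  6P = (7, 3)
  7P = (12, 20)
  8P = (9, 18)
  9P = (19, 21)
  10P = (18, 17)
  11P = (2, 22)
  12P = (21, 9)
  13P = (22, 15)
Match found at i = 13.

k = 13


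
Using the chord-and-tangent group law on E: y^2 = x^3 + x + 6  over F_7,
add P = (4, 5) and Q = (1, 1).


P != Q, so use the chord formula.
s = (y2 - y1) / (x2 - x1) = (3) / (4) mod 7 = 6
x3 = s^2 - x1 - x2 mod 7 = 6^2 - 4 - 1 = 3
y3 = s (x1 - x3) - y1 mod 7 = 6 * (4 - 3) - 5 = 1

P + Q = (3, 1)


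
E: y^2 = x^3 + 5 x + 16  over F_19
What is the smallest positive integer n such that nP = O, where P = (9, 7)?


Compute successive multiples of P until we hit O:
  1P = (9, 7)
  2P = (17, 6)
  3P = (4, 9)
  4P = (13, 6)
  5P = (3, 1)
  6P = (8, 13)
  7P = (0, 15)
  8P = (0, 4)
  ... (continuing to 15P)
  15P = O

ord(P) = 15


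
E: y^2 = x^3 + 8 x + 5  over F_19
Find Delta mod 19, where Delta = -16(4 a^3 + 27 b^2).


4 a^3 + 27 b^2 = 4*8^3 + 27*5^2 = 2048 + 675 = 2723
Delta = -16 * (2723) = -43568
Delta mod 19 = 18

Delta = 18 (mod 19)


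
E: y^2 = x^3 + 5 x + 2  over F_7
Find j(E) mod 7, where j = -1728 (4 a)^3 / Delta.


Delta = -16(4 a^3 + 27 b^2) mod 7 = 2
-1728 * (4 a)^3 = -1728 * (4*5)^3 mod 7 = 6
j = 6 * 2^(-1) mod 7 = 3

j = 3 (mod 7)


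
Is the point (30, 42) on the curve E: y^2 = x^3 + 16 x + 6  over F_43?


Check whether y^2 = x^3 + 16 x + 6 (mod 43) for (x, y) = (30, 42).
LHS: y^2 = 42^2 mod 43 = 1
RHS: x^3 + 16 x + 6 = 30^3 + 16*30 + 6 mod 43 = 9
LHS != RHS

No, not on the curve


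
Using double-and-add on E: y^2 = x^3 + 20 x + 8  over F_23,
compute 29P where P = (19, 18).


k = 29 = 11101_2 (binary, LSB first: 10111)
Double-and-add from P = (19, 18):
  bit 0 = 1: acc = O + (19, 18) = (19, 18)
  bit 1 = 0: acc unchanged = (19, 18)
  bit 2 = 1: acc = (19, 18) + (7, 10) = (0, 10)
  bit 3 = 1: acc = (0, 10) + (13, 2) = (18, 17)
  bit 4 = 1: acc = (18, 17) + (3, 16) = (11, 8)

29P = (11, 8)


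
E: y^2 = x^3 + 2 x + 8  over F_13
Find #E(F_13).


For each x in F_13, count y with y^2 = x^3 + 2 x + 8 mod 13:
  x = 5: RHS = 0, y in [0]  -> 1 point(s)
  x = 7: RHS = 1, y in [1, 12]  -> 2 point(s)
  x = 8: RHS = 3, y in [4, 9]  -> 2 point(s)
  x = 9: RHS = 1, y in [1, 12]  -> 2 point(s)
  x = 10: RHS = 1, y in [1, 12]  -> 2 point(s)
  x = 11: RHS = 9, y in [3, 10]  -> 2 point(s)
Affine points: 11. Add the point at infinity: total = 12.

#E(F_13) = 12
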